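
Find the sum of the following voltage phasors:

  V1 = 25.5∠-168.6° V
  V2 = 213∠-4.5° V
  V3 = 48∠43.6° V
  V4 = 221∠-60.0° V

Step 1 — Convert each phasor to rectangular form:
  V1 = 25.5·(cos(-168.6°) + j·sin(-168.6°)) = -25 - j5.04 V
  V2 = 213·(cos(-4.5°) + j·sin(-4.5°)) = 212.3 - j16.71 V
  V3 = 48·(cos(43.6°) + j·sin(43.6°)) = 34.76 + j33.1 V
  V4 = 221·(cos(-60.0°) + j·sin(-60.0°)) = 110.5 - j191.4 V
Step 2 — Sum components: V_total = 332.6 - j180 V.
Step 3 — Convert to polar: |V_total| = 378.2 V, ∠V_total = -28.4°.

V_total = 378.2∠-28.4° V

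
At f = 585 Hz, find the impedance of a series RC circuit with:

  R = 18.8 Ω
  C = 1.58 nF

Step 1 — Angular frequency: ω = 2π·f = 2π·585 = 3676 rad/s.
Step 2 — Component impedances:
  R: Z = R = 18.8 Ω
  C: Z = 1/(jωC) = -j/(ω·C) = 0 - j1.722e+05 Ω
Step 3 — Series combination: Z_total = R + C = 18.8 - j1.722e+05 Ω = 1.722e+05∠-90.0° Ω.

Z = 18.8 - j1.722e+05 Ω = 1.722e+05∠-90.0° Ω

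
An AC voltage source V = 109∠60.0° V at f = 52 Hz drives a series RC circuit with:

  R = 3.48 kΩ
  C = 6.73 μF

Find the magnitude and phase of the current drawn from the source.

Step 1 — Angular frequency: ω = 2π·f = 2π·52 = 326.7 rad/s.
Step 2 — Component impedances:
  R: Z = R = 3480 Ω
  C: Z = 1/(jωC) = -j/(ω·C) = 0 - j454.8 Ω
Step 3 — Series combination: Z_total = R + C = 3480 - j454.8 Ω = 3510∠-7.4° Ω.
Step 4 — Source phasor: V = 109∠60.0° V = 54.5 + j94.4 V.
Step 5 — Ohm's law: I = V / Z_total = (54.5 + j94.4) / (3480 - j454.8) = 0.01191 + j0.02868 A.
Step 6 — Convert to polar: |I| = 0.03106 A, ∠I = 67.4°.

I = 0.03106∠67.4° A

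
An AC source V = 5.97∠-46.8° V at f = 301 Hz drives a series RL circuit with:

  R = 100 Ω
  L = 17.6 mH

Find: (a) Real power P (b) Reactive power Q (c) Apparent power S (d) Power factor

Step 1 — Angular frequency: ω = 2π·f = 2π·301 = 1891 rad/s.
Step 2 — Component impedances:
  R: Z = R = 100 Ω
  L: Z = jωL = j·1891·0.0176 = 0 + j33.29 Ω
Step 3 — Series combination: Z_total = R + L = 100 + j33.29 Ω = 105.4∠18.4° Ω.
Step 4 — Source phasor: V = 5.97∠-46.8° V = 4.087 - j4.352 V.
Step 5 — Current: I = V / Z = 0.02375 - j0.05142 A = 0.05664∠-65.2° A.
Step 6 — Complex power: S = V·I* = 0.3209 + j0.1068 VA.
Step 7 — Real power: P = Re(S) = 0.3209 W.
Step 8 — Reactive power: Q = Im(S) = 0.1068 VAR.
Step 9 — Apparent power: |S| = 0.3382 VA.
Step 10 — Power factor: PF = P/|S| = 0.9488 (lagging).

(a) P = 0.3209 W  (b) Q = 0.1068 VAR  (c) S = 0.3382 VA  (d) PF = 0.9488 (lagging)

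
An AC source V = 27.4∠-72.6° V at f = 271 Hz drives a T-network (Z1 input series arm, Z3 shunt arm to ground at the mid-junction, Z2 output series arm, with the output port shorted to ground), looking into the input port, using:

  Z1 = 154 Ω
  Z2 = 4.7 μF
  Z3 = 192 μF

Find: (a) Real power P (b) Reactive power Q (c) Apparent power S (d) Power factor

Step 1 — Angular frequency: ω = 2π·f = 2π·271 = 1703 rad/s.
Step 2 — Component impedances:
  Z1: Z = R = 154 Ω
  Z2: Z = 1/(jωC) = -j/(ω·C) = 0 - j125 Ω
  Z3: Z = 1/(jωC) = -j/(ω·C) = 0 - j3.059 Ω
Step 3 — With the output port shorted to ground, the output series arm Z2 runs from the junction to ground; the shunt arm Z3 also runs from the junction to ground. They appear in parallel: Z3 || Z2 = 0 - j2.986 Ω.
Step 4 — Series with input arm Z1: Z_in = Z1 + (Z3 || Z2) = 154 - j2.986 Ω = 154∠-1.1° Ω.
Step 5 — Source phasor: V = 27.4∠-72.6° V = 8.194 - j26.15 V.
Step 6 — Current: I = V / Z = 0.05648 - j0.1687 A = 0.1779∠-71.5° A.
Step 7 — Complex power: S = V·I* = 4.873 - j0.09448 VA.
Step 8 — Real power: P = Re(S) = 4.873 W.
Step 9 — Reactive power: Q = Im(S) = -0.09448 VAR.
Step 10 — Apparent power: |S| = 4.874 VA.
Step 11 — Power factor: PF = P/|S| = 0.9998 (leading).

(a) P = 4.873 W  (b) Q = -0.09448 VAR  (c) S = 4.874 VA  (d) PF = 0.9998 (leading)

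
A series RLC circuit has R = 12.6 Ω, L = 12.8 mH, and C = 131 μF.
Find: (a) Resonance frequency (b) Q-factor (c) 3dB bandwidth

Step 1 — Resonance: ω₀ = 1/√(LC) = 1/√(0.0128·0.000131) = 772.3 rad/s.
Step 2 — f₀ = ω₀/(2π) = 122.9 Hz.
Step 3 — Series Q: Q = ω₀L/R = 772.3·0.0128/12.6 = 0.7845.
Step 4 — Bandwidth: Δω = ω₀/Q = 984.4 rad/s; BW = Δω/(2π) = 156.7 Hz.

(a) f₀ = 122.9 Hz  (b) Q = 0.7845  (c) BW = 156.7 Hz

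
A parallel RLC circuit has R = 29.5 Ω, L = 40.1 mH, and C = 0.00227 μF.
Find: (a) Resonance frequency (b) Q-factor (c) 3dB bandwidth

Step 1 — Resonance: ω₀ = 1/√(LC) = 1/√(0.0401·2.27e-09) = 1.048e+05 rad/s.
Step 2 — f₀ = ω₀/(2π) = 1.668e+04 Hz.
Step 3 — Parallel Q: Q = R/(ω₀L) = 29.5/(1.048e+05·0.0401) = 0.007019.
Step 4 — Bandwidth: Δω = ω₀/Q = 1.493e+07 rad/s; BW = Δω/(2π) = 2.377e+06 Hz.

(a) f₀ = 1.668e+04 Hz  (b) Q = 0.007019  (c) BW = 2.377e+06 Hz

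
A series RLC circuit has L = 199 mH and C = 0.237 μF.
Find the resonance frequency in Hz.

Step 1 — Resonance condition Im(Z)=0 gives ω₀ = 1/√(LC).
Step 2 — ω₀ = 1/√(0.199·2.37e-07) = 4605 rad/s.
Step 3 — f₀ = ω₀/(2π) = 732.9 Hz.

f₀ = 732.9 Hz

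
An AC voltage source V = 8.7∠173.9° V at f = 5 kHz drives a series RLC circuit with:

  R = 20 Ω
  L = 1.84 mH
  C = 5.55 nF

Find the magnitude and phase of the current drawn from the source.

Step 1 — Angular frequency: ω = 2π·f = 2π·5000 = 3.142e+04 rad/s.
Step 2 — Component impedances:
  R: Z = R = 20 Ω
  L: Z = jωL = j·3.142e+04·0.00184 = 0 + j57.81 Ω
  C: Z = 1/(jωC) = -j/(ω·C) = 0 - j5735 Ω
Step 3 — Series combination: Z_total = R + L + C = 20 - j5678 Ω = 5678∠-89.8° Ω.
Step 4 — Source phasor: V = 8.7∠173.9° V = -8.651 + j0.9245 V.
Step 5 — Ohm's law: I = V / Z_total = (-8.651 + j0.9245) / (20 - j5678) = -0.0001682 - j0.001523 A.
Step 6 — Convert to polar: |I| = 0.001532 A, ∠I = -96.3°.

I = 0.001532∠-96.3° A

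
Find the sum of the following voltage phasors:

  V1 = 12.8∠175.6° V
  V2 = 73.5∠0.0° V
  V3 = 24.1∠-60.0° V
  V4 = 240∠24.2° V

Step 1 — Convert each phasor to rectangular form:
  V1 = 12.8·(cos(175.6°) + j·sin(175.6°)) = -12.76 + j0.982 V
  V2 = 73.5·(cos(0.0°) + j·sin(0.0°)) = 73.5 V
  V3 = 24.1·(cos(-60.0°) + j·sin(-60.0°)) = 12.05 - j20.87 V
  V4 = 240·(cos(24.2°) + j·sin(24.2°)) = 218.9 + j98.38 V
Step 2 — Sum components: V_total = 291.7 + j78.49 V.
Step 3 — Convert to polar: |V_total| = 302.1 V, ∠V_total = 15.1°.

V_total = 302.1∠15.1° V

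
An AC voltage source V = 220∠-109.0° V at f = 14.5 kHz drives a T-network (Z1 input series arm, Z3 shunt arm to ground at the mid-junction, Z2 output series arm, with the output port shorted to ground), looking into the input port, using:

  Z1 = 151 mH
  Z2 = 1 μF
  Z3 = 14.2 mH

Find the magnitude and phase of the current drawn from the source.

Step 1 — Angular frequency: ω = 2π·f = 2π·1.45e+04 = 9.111e+04 rad/s.
Step 2 — Component impedances:
  Z1: Z = jωL = j·9.111e+04·0.151 = 0 + j1.376e+04 Ω
  Z2: Z = 1/(jωC) = -j/(ω·C) = 0 - j10.98 Ω
  Z3: Z = jωL = j·9.111e+04·0.0142 = 0 + j1294 Ω
Step 3 — With the output port shorted to ground, the output series arm Z2 runs from the junction to ground; the shunt arm Z3 also runs from the junction to ground. They appear in parallel: Z3 || Z2 = 0 - j11.07 Ω.
Step 4 — Series with input arm Z1: Z_in = Z1 + (Z3 || Z2) = 0 + j1.375e+04 Ω = 1.375e+04∠90.0° Ω.
Step 5 — Source phasor: V = 220∠-109.0° V = -71.62 - j208 V.
Step 6 — Ohm's law: I = V / Z_total = (-71.62 - j208) / (0 + j1.375e+04) = -0.01513 + j0.005211 A.
Step 7 — Convert to polar: |I| = 0.016 A, ∠I = 161.0°.

I = 0.016∠161.0° A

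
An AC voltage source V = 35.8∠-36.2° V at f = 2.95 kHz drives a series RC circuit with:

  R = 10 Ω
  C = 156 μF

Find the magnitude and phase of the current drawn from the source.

Step 1 — Angular frequency: ω = 2π·f = 2π·2950 = 1.854e+04 rad/s.
Step 2 — Component impedances:
  R: Z = R = 10 Ω
  C: Z = 1/(jωC) = -j/(ω·C) = 0 - j0.3458 Ω
Step 3 — Series combination: Z_total = R + C = 10 - j0.3458 Ω = 10.01∠-2.0° Ω.
Step 4 — Source phasor: V = 35.8∠-36.2° V = 28.89 - j21.14 V.
Step 5 — Ohm's law: I = V / Z_total = (28.89 - j21.14) / (10 - j0.3458) = 2.959 - j2.012 A.
Step 6 — Convert to polar: |I| = 3.578 A, ∠I = -34.2°.

I = 3.578∠-34.2° A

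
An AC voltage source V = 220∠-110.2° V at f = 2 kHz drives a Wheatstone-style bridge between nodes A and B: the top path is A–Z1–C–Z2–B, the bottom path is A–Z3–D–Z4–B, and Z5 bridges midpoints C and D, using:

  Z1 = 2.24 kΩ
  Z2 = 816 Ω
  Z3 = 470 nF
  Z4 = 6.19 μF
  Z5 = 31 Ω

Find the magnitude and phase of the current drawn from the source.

Step 1 — Angular frequency: ω = 2π·f = 2π·2000 = 1.257e+04 rad/s.
Step 2 — Component impedances:
  Z1: Z = R = 2240 Ω
  Z2: Z = R = 816 Ω
  Z3: Z = 1/(jωC) = -j/(ω·C) = 0 - j169.3 Ω
  Z4: Z = 1/(jωC) = -j/(ω·C) = 0 - j12.86 Ω
  Z5: Z = R = 31 Ω
Step 3 — Bridge requires nodal analysis (the Z5 bridge couples midpoints C and D, so the two paths cannot be reduced to a simple series/parallel combination). Setting node B to ground and injecting 1 A at node A, the 3-node admittance system at A, C, D solves to V_A = Z_AB = 12.82 - j181.2 Ω = 181.7∠-86.0° Ω.
Step 4 — Source phasor: V = 220∠-110.2° V = -75.97 - j206.5 V.
Step 5 — Ohm's law: I = V / Z_total = (-75.97 - j206.5) / (12.82 - j181.2) = 1.104 - j0.4973 A.
Step 6 — Convert to polar: |I| = 1.211 A, ∠I = -24.2°.

I = 1.211∠-24.2° A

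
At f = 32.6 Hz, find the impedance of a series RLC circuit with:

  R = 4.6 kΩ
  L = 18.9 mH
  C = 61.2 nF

Step 1 — Angular frequency: ω = 2π·f = 2π·32.6 = 204.8 rad/s.
Step 2 — Component impedances:
  R: Z = R = 4600 Ω
  L: Z = jωL = j·204.8·0.0189 = 0 + j3.871 Ω
  C: Z = 1/(jωC) = -j/(ω·C) = 0 - j7.977e+04 Ω
Step 3 — Series combination: Z_total = R + L + C = 4600 - j7.977e+04 Ω = 7.99e+04∠-86.7° Ω.

Z = 4600 - j7.977e+04 Ω = 7.99e+04∠-86.7° Ω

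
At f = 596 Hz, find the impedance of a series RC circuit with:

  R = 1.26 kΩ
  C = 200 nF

Step 1 — Angular frequency: ω = 2π·f = 2π·596 = 3745 rad/s.
Step 2 — Component impedances:
  R: Z = R = 1260 Ω
  C: Z = 1/(jωC) = -j/(ω·C) = 0 - j1335 Ω
Step 3 — Series combination: Z_total = R + C = 1260 - j1335 Ω = 1836∠-46.7° Ω.

Z = 1260 - j1335 Ω = 1836∠-46.7° Ω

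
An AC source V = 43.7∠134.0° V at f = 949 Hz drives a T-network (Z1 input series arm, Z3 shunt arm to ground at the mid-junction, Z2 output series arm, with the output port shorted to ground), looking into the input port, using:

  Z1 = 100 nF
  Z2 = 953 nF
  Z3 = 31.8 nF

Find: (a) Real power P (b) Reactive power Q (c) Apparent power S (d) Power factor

Step 1 — Angular frequency: ω = 2π·f = 2π·949 = 5963 rad/s.
Step 2 — Component impedances:
  Z1: Z = 1/(jωC) = -j/(ω·C) = 0 - j1677 Ω
  Z2: Z = 1/(jωC) = -j/(ω·C) = 0 - j176 Ω
  Z3: Z = 1/(jωC) = -j/(ω·C) = 0 - j5274 Ω
Step 3 — With the output port shorted to ground, the output series arm Z2 runs from the junction to ground; the shunt arm Z3 also runs from the junction to ground. They appear in parallel: Z3 || Z2 = 0 - j170.3 Ω.
Step 4 — Series with input arm Z1: Z_in = Z1 + (Z3 || Z2) = 0 - j1847 Ω = 1847∠-90.0° Ω.
Step 5 — Source phasor: V = 43.7∠134.0° V = -30.36 + j31.44 V.
Step 6 — Current: I = V / Z = -0.01702 - j0.01643 A = 0.02366∠-136.0° A.
Step 7 — Complex power: S = V·I* = 0 - j1.034 VA.
Step 8 — Real power: P = Re(S) = 0 W.
Step 9 — Reactive power: Q = Im(S) = -1.034 VAR.
Step 10 — Apparent power: |S| = 1.034 VA.
Step 11 — Power factor: PF = P/|S| = 0 (leading).

(a) P = 0 W  (b) Q = -1.034 VAR  (c) S = 1.034 VA  (d) PF = 0 (leading)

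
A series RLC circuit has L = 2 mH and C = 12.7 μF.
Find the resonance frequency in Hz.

Step 1 — Resonance condition Im(Z)=0 gives ω₀ = 1/√(LC).
Step 2 — ω₀ = 1/√(0.002·1.27e-05) = 6275 rad/s.
Step 3 — f₀ = ω₀/(2π) = 998.6 Hz.

f₀ = 998.6 Hz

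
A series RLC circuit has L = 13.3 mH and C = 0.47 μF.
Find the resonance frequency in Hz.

Step 1 — Resonance condition Im(Z)=0 gives ω₀ = 1/√(LC).
Step 2 — ω₀ = 1/√(0.0133·4.7e-07) = 1.265e+04 rad/s.
Step 3 — f₀ = ω₀/(2π) = 2013 Hz.

f₀ = 2013 Hz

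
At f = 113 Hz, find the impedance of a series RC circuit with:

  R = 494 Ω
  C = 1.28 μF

Step 1 — Angular frequency: ω = 2π·f = 2π·113 = 710 rad/s.
Step 2 — Component impedances:
  R: Z = R = 494 Ω
  C: Z = 1/(jωC) = -j/(ω·C) = 0 - j1100 Ω
Step 3 — Series combination: Z_total = R + C = 494 - j1100 Ω = 1206∠-65.8° Ω.

Z = 494 - j1100 Ω = 1206∠-65.8° Ω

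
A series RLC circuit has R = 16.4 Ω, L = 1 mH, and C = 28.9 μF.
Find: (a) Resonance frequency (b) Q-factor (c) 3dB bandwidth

Step 1 — Resonance: ω₀ = 1/√(LC) = 1/√(0.001·2.89e-05) = 5882 rad/s.
Step 2 — f₀ = ω₀/(2π) = 936.2 Hz.
Step 3 — Series Q: Q = ω₀L/R = 5882·0.001/16.4 = 0.3587.
Step 4 — Bandwidth: Δω = ω₀/Q = 1.64e+04 rad/s; BW = Δω/(2π) = 2610 Hz.

(a) f₀ = 936.2 Hz  (b) Q = 0.3587  (c) BW = 2610 Hz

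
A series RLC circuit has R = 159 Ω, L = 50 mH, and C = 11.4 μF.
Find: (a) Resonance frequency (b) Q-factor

Step 1 — Resonance condition Im(Z)=0 gives ω₀ = 1/√(LC).
Step 2 — ω₀ = 1/√(0.05·1.14e-05) = 1325 rad/s.
Step 3 — f₀ = ω₀/(2π) = 210.8 Hz.
Step 4 — Series Q: Q = ω₀L/R = 1325·0.05/159 = 0.4165.

(a) f₀ = 210.8 Hz  (b) Q = 0.4165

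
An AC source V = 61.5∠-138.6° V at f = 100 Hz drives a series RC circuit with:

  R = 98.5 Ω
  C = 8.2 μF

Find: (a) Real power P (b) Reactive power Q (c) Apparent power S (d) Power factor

Step 1 — Angular frequency: ω = 2π·f = 2π·100 = 628.3 rad/s.
Step 2 — Component impedances:
  R: Z = R = 98.5 Ω
  C: Z = 1/(jωC) = -j/(ω·C) = 0 - j194.1 Ω
Step 3 — Series combination: Z_total = R + C = 98.5 - j194.1 Ω = 217.7∠-63.1° Ω.
Step 4 — Source phasor: V = 61.5∠-138.6° V = -46.13 - j40.67 V.
Step 5 — Current: I = V / Z = 0.07071 - j0.2736 A = 0.2826∠-75.5° A.
Step 6 — Complex power: S = V·I* = 7.864 - j15.5 VA.
Step 7 — Real power: P = Re(S) = 7.864 W.
Step 8 — Reactive power: Q = Im(S) = -15.5 VAR.
Step 9 — Apparent power: |S| = 17.38 VA.
Step 10 — Power factor: PF = P/|S| = 0.4526 (leading).

(a) P = 7.864 W  (b) Q = -15.5 VAR  (c) S = 17.38 VA  (d) PF = 0.4526 (leading)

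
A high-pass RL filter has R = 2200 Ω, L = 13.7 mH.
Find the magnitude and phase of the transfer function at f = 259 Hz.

Step 1 — Angular frequency: ω = 2π·259 = 1627 rad/s.
Step 2 — Transfer function: H(jω) = jωL/(R + jωL).
Step 3 — Numerator jωL = j·22.29; denominator R + jωL = 2200 + j22.29.
Step 4 — H = 0.0001027 + j0.01013.
Step 5 — Magnitude: |H| = 0.01013 (-39.9 dB); phase: φ = 89.4°.

|H| = 0.01013 (-39.9 dB), φ = 89.4°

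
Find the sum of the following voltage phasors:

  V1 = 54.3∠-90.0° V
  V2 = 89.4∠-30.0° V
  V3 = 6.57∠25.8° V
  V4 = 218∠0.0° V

Step 1 — Convert each phasor to rectangular form:
  V1 = 54.3·(cos(-90.0°) + j·sin(-90.0°)) = 0 - j54.3 V
  V2 = 89.4·(cos(-30.0°) + j·sin(-30.0°)) = 77.42 - j44.7 V
  V3 = 6.57·(cos(25.8°) + j·sin(25.8°)) = 5.915 + j2.859 V
  V4 = 218·(cos(0.0°) + j·sin(0.0°)) = 218 V
Step 2 — Sum components: V_total = 301.3 - j96.14 V.
Step 3 — Convert to polar: |V_total| = 316.3 V, ∠V_total = -17.7°.

V_total = 316.3∠-17.7° V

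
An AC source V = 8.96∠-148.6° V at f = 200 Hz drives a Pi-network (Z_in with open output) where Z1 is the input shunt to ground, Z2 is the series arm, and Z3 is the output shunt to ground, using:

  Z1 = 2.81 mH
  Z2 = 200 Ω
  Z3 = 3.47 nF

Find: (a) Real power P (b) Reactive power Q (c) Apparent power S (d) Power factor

Step 1 — Angular frequency: ω = 2π·f = 2π·200 = 1257 rad/s.
Step 2 — Component impedances:
  Z1: Z = jωL = j·1257·0.00281 = 0 + j3.531 Ω
  Z2: Z = R = 200 Ω
  Z3: Z = 1/(jωC) = -j/(ω·C) = 0 - j2.293e+05 Ω
Step 3 — With open output, the series arm Z2 and the output shunt Z3 appear in series to ground: Z2 + Z3 = 200 - j2.293e+05 Ω.
Step 4 — Parallel with input shunt Z1: Z_in = Z1 || (Z2 + Z3) = 4.742e-08 + j3.531 Ω = 3.531∠90.0° Ω.
Step 5 — Source phasor: V = 8.96∠-148.6° V = -7.648 - j4.668 V.
Step 6 — Current: I = V / Z = -1.322 + j2.166 A = 2.537∠121.4° A.
Step 7 — Complex power: S = V·I* = 3.053e-07 + j22.73 VA.
Step 8 — Real power: P = Re(S) = 3.053e-07 W.
Step 9 — Reactive power: Q = Im(S) = 22.73 VAR.
Step 10 — Apparent power: |S| = 22.73 VA.
Step 11 — Power factor: PF = P/|S| = 1.343e-08 (lagging).

(a) P = 3.053e-07 W  (b) Q = 22.73 VAR  (c) S = 22.73 VA  (d) PF = 1.343e-08 (lagging)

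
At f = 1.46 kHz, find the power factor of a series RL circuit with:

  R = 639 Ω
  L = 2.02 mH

Step 1 — Angular frequency: ω = 2π·f = 2π·1460 = 9173 rad/s.
Step 2 — Component impedances:
  R: Z = R = 639 Ω
  L: Z = jωL = j·9173·0.00202 = 0 + j18.53 Ω
Step 3 — Series combination: Z_total = R + L = 639 + j18.53 Ω = 639.3∠1.7° Ω.
Step 4 — Power factor: PF = cos(φ) = Re(Z)/|Z| = 639/639.27 = 0.9996.
Step 5 — Type: Im(Z) = 18.53 ⇒ lagging (phase φ = 1.7°).

PF = 0.9996 (lagging, φ = 1.7°)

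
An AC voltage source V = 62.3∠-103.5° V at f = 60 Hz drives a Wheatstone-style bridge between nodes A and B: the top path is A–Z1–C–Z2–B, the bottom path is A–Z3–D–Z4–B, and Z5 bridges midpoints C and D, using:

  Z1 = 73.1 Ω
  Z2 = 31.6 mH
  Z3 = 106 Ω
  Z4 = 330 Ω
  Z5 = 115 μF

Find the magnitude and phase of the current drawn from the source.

Step 1 — Angular frequency: ω = 2π·f = 2π·60 = 377 rad/s.
Step 2 — Component impedances:
  Z1: Z = R = 73.1 Ω
  Z2: Z = jωL = j·377·0.0316 = 0 + j11.91 Ω
  Z3: Z = R = 106 Ω
  Z4: Z = R = 330 Ω
  Z5: Z = 1/(jωC) = -j/(ω·C) = 0 - j23.07 Ω
Step 3 — Bridge requires nodal analysis (the Z5 bridge couples midpoints C and D, so the two paths cannot be reduced to a simple series/parallel combination). Setting node B to ground and injecting 1 A at node A, the 3-node admittance system at A, C, D solves to V_A = Z_AB = 43.77 + j8.115 Ω = 44.51∠10.5° Ω.
Step 4 — Source phasor: V = 62.3∠-103.5° V = -14.54 - j60.58 V.
Step 5 — Ohm's law: I = V / Z_total = (-14.54 - j60.58) / (43.77 + j8.115) = -0.5693 - j1.279 A.
Step 6 — Convert to polar: |I| = 1.4 A, ∠I = -114.0°.

I = 1.4∠-114.0° A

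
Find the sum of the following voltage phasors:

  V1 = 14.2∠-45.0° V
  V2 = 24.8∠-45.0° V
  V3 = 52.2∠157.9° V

Step 1 — Convert each phasor to rectangular form:
  V1 = 14.2·(cos(-45.0°) + j·sin(-45.0°)) = 10.04 - j10.04 V
  V2 = 24.8·(cos(-45.0°) + j·sin(-45.0°)) = 17.54 - j17.54 V
  V3 = 52.2·(cos(157.9°) + j·sin(157.9°)) = -48.36 + j19.64 V
Step 2 — Sum components: V_total = -20.79 - j7.938 V.
Step 3 — Convert to polar: |V_total| = 22.25 V, ∠V_total = -159.1°.

V_total = 22.25∠-159.1° V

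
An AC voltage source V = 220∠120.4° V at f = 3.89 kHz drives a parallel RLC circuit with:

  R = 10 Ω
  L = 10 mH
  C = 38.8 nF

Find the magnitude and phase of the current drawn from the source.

Step 1 — Angular frequency: ω = 2π·f = 2π·3890 = 2.444e+04 rad/s.
Step 2 — Component impedances:
  R: Z = R = 10 Ω
  L: Z = jωL = j·2.444e+04·0.01 = 0 + j244.4 Ω
  C: Z = 1/(jωC) = -j/(ω·C) = 0 - j1054 Ω
Step 3 — Parallel combination: 1/Z_total = 1/R + 1/L + 1/C; Z_total = 9.99 + j0.314 Ω = 9.995∠1.8° Ω.
Step 4 — Source phasor: V = 220∠120.4° V = -111.3 + j189.8 V.
Step 5 — Ohm's law: I = V / Z_total = (-111.3 + j189.8) / (9.99 + j0.314) = -10.54 + j19.33 A.
Step 6 — Convert to polar: |I| = 22.01 A, ∠I = 118.6°.

I = 22.01∠118.6° A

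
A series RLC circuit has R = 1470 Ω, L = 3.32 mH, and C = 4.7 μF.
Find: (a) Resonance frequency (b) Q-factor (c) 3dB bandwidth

Step 1 — Resonance: ω₀ = 1/√(LC) = 1/√(0.00332·4.7e-06) = 8005 rad/s.
Step 2 — f₀ = ω₀/(2π) = 1274 Hz.
Step 3 — Series Q: Q = ω₀L/R = 8005·0.00332/1470 = 0.01808.
Step 4 — Bandwidth: Δω = ω₀/Q = 4.428e+05 rad/s; BW = Δω/(2π) = 7.047e+04 Hz.

(a) f₀ = 1274 Hz  (b) Q = 0.01808  (c) BW = 7.047e+04 Hz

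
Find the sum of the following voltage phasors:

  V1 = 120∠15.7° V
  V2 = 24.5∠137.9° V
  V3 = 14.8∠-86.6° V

Step 1 — Convert each phasor to rectangular form:
  V1 = 120·(cos(15.7°) + j·sin(15.7°)) = 115.5 + j32.47 V
  V2 = 24.5·(cos(137.9°) + j·sin(137.9°)) = -18.18 + j16.43 V
  V3 = 14.8·(cos(-86.6°) + j·sin(-86.6°)) = 0.8777 - j14.77 V
Step 2 — Sum components: V_total = 98.22 + j34.12 V.
Step 3 — Convert to polar: |V_total| = 104 V, ∠V_total = 19.2°.

V_total = 104∠19.2° V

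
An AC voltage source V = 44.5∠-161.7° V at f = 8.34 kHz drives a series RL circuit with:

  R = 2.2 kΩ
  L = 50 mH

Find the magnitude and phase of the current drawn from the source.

Step 1 — Angular frequency: ω = 2π·f = 2π·8340 = 5.24e+04 rad/s.
Step 2 — Component impedances:
  R: Z = R = 2200 Ω
  L: Z = jωL = j·5.24e+04·0.05 = 0 + j2620 Ω
Step 3 — Series combination: Z_total = R + L = 2200 + j2620 Ω = 3421∠50.0° Ω.
Step 4 — Source phasor: V = 44.5∠-161.7° V = -42.25 - j13.97 V.
Step 5 — Ohm's law: I = V / Z_total = (-42.25 - j13.97) / (2200 + j2620) = -0.01107 + j0.006831 A.
Step 6 — Convert to polar: |I| = 0.01301 A, ∠I = 148.3°.

I = 0.01301∠148.3° A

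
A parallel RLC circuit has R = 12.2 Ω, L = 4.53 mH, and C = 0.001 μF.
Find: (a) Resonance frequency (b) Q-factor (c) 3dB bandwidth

Step 1 — Resonance: ω₀ = 1/√(LC) = 1/√(0.00453·1e-09) = 4.698e+05 rad/s.
Step 2 — f₀ = ω₀/(2π) = 7.478e+04 Hz.
Step 3 — Parallel Q: Q = R/(ω₀L) = 12.2/(4.698e+05·0.00453) = 0.005732.
Step 4 — Bandwidth: Δω = ω₀/Q = 8.197e+07 rad/s; BW = Δω/(2π) = 1.305e+07 Hz.

(a) f₀ = 7.478e+04 Hz  (b) Q = 0.005732  (c) BW = 1.305e+07 Hz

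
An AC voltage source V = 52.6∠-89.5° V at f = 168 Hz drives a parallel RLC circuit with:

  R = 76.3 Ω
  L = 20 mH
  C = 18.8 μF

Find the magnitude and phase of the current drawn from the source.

Step 1 — Angular frequency: ω = 2π·f = 2π·168 = 1056 rad/s.
Step 2 — Component impedances:
  R: Z = R = 76.3 Ω
  L: Z = jωL = j·1056·0.02 = 0 + j21.11 Ω
  C: Z = 1/(jωC) = -j/(ω·C) = 0 - j50.39 Ω
Step 3 — Parallel combination: 1/Z_total = 1/R + 1/L + 1/C; Z_total = 14.1 + j29.62 Ω = 32.8∠64.5° Ω.
Step 4 — Source phasor: V = 52.6∠-89.5° V = 0.459 - j52.6 V.
Step 5 — Ohm's law: I = V / Z_total = (0.459 - j52.6) / (14.1 + j29.62) = -1.442 - j0.702 A.
Step 6 — Convert to polar: |I| = 1.603 A, ∠I = -154.0°.

I = 1.603∠-154.0° A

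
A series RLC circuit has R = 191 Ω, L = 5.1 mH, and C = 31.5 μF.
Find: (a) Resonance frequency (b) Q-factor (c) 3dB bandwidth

Step 1 — Resonance condition Im(Z)=0 gives ω₀ = 1/√(LC).
Step 2 — ω₀ = 1/√(0.0051·3.15e-05) = 2495 rad/s.
Step 3 — f₀ = ω₀/(2π) = 397.1 Hz.
Step 4 — Series Q: Q = ω₀L/R = 2495·0.0051/191 = 0.06662.
Step 5 — 3dB bandwidth: Δω = ω₀/Q = 3.745e+04 rad/s; BW = Δω/(2π) = 5961 Hz.

(a) f₀ = 397.1 Hz  (b) Q = 0.06662  (c) BW = 5961 Hz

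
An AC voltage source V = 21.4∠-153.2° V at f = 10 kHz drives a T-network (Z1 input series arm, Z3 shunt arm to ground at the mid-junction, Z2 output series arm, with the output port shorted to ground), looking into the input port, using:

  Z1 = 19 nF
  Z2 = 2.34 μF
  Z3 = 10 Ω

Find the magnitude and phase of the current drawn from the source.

Step 1 — Angular frequency: ω = 2π·f = 2π·1e+04 = 6.283e+04 rad/s.
Step 2 — Component impedances:
  Z1: Z = 1/(jωC) = -j/(ω·C) = 0 - j837.7 Ω
  Z2: Z = 1/(jωC) = -j/(ω·C) = 0 - j6.801 Ω
  Z3: Z = R = 10 Ω
Step 3 — With the output port shorted to ground, the output series arm Z2 runs from the junction to ground; the shunt arm Z3 also runs from the junction to ground. They appear in parallel: Z3 || Z2 = 3.163 - j4.65 Ω.
Step 4 — Series with input arm Z1: Z_in = Z1 + (Z3 || Z2) = 3.163 - j842.3 Ω = 842.3∠-89.8° Ω.
Step 5 — Source phasor: V = 21.4∠-153.2° V = -19.1 - j9.649 V.
Step 6 — Ohm's law: I = V / Z_total = (-19.1 - j9.649) / (3.163 - j842.3) = 0.01137 - j0.02272 A.
Step 7 — Convert to polar: |I| = 0.02541 A, ∠I = -63.4°.

I = 0.02541∠-63.4° A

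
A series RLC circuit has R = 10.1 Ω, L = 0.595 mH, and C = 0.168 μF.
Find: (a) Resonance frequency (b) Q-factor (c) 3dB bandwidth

Step 1 — Resonance condition Im(Z)=0 gives ω₀ = 1/√(LC).
Step 2 — ω₀ = 1/√(0.000595·1.68e-07) = 1e+05 rad/s.
Step 3 — f₀ = ω₀/(2π) = 1.592e+04 Hz.
Step 4 — Series Q: Q = ω₀L/R = 1e+05·0.000595/10.1 = 5.892.
Step 5 — 3dB bandwidth: Δω = ω₀/Q = 1.697e+04 rad/s; BW = Δω/(2π) = 2702 Hz.

(a) f₀ = 1.592e+04 Hz  (b) Q = 5.892  (c) BW = 2702 Hz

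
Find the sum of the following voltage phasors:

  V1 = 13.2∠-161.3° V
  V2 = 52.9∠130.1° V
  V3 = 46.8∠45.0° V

Step 1 — Convert each phasor to rectangular form:
  V1 = 13.2·(cos(-161.3°) + j·sin(-161.3°)) = -12.5 - j4.232 V
  V2 = 52.9·(cos(130.1°) + j·sin(130.1°)) = -34.07 + j40.46 V
  V3 = 46.8·(cos(45.0°) + j·sin(45.0°)) = 33.09 + j33.09 V
Step 2 — Sum components: V_total = -13.48 + j69.32 V.
Step 3 — Convert to polar: |V_total| = 70.62 V, ∠V_total = 101.0°.

V_total = 70.62∠101.0° V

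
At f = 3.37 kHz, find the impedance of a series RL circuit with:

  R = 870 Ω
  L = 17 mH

Step 1 — Angular frequency: ω = 2π·f = 2π·3370 = 2.117e+04 rad/s.
Step 2 — Component impedances:
  R: Z = R = 870 Ω
  L: Z = jωL = j·2.117e+04·0.017 = 0 + j360 Ω
Step 3 — Series combination: Z_total = R + L = 870 + j360 Ω = 941.5∠22.5° Ω.

Z = 870 + j360 Ω = 941.5∠22.5° Ω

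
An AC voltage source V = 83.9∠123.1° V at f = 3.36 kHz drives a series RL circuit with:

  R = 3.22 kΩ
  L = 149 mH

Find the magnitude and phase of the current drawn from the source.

Step 1 — Angular frequency: ω = 2π·f = 2π·3360 = 2.111e+04 rad/s.
Step 2 — Component impedances:
  R: Z = R = 3220 Ω
  L: Z = jωL = j·2.111e+04·0.149 = 0 + j3146 Ω
Step 3 — Series combination: Z_total = R + L = 3220 + j3146 Ω = 4501∠44.3° Ω.
Step 4 — Source phasor: V = 83.9∠123.1° V = -45.82 + j70.28 V.
Step 5 — Ohm's law: I = V / Z_total = (-45.82 + j70.28) / (3220 + j3146) = 0.00363 + j0.01828 A.
Step 6 — Convert to polar: |I| = 0.01864 A, ∠I = 78.8°.

I = 0.01864∠78.8° A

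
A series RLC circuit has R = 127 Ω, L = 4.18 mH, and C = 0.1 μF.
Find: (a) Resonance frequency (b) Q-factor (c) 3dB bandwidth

Step 1 — Resonance condition Im(Z)=0 gives ω₀ = 1/√(LC).
Step 2 — ω₀ = 1/√(0.00418·1e-07) = 4.891e+04 rad/s.
Step 3 — f₀ = ω₀/(2π) = 7785 Hz.
Step 4 — Series Q: Q = ω₀L/R = 4.891e+04·0.00418/127 = 1.61.
Step 5 — 3dB bandwidth: Δω = ω₀/Q = 3.038e+04 rad/s; BW = Δω/(2π) = 4836 Hz.

(a) f₀ = 7785 Hz  (b) Q = 1.61  (c) BW = 4836 Hz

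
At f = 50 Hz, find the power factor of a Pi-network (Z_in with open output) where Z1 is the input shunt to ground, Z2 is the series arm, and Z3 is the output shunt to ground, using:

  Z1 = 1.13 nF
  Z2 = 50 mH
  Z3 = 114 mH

Step 1 — Angular frequency: ω = 2π·f = 2π·50 = 314.2 rad/s.
Step 2 — Component impedances:
  Z1: Z = 1/(jωC) = -j/(ω·C) = 0 - j2.817e+06 Ω
  Z2: Z = jωL = j·314.2·0.05 = 0 + j15.71 Ω
  Z3: Z = jωL = j·314.2·0.114 = 0 + j35.81 Ω
Step 3 — With open output, the series arm Z2 and the output shunt Z3 appear in series to ground: Z2 + Z3 = 0 + j51.52 Ω.
Step 4 — Parallel with input shunt Z1: Z_in = Z1 || (Z2 + Z3) = 0 + j51.52 Ω = 51.52∠90.0° Ω.
Step 5 — Power factor: PF = cos(φ) = Re(Z)/|Z| = -0/51.52 = -0.
Step 6 — Type: Im(Z) = 51.52 ⇒ lagging (phase φ = 90.0°).

PF = -0 (lagging, φ = 90.0°)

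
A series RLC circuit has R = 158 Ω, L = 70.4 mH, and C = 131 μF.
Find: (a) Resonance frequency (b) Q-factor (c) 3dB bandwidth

Step 1 — Resonance condition Im(Z)=0 gives ω₀ = 1/√(LC).
Step 2 — ω₀ = 1/√(0.0704·0.000131) = 329.3 rad/s.
Step 3 — f₀ = ω₀/(2π) = 52.41 Hz.
Step 4 — Series Q: Q = ω₀L/R = 329.3·0.0704/158 = 0.1467.
Step 5 — 3dB bandwidth: Δω = ω₀/Q = 2244 rad/s; BW = Δω/(2π) = 357.2 Hz.

(a) f₀ = 52.41 Hz  (b) Q = 0.1467  (c) BW = 357.2 Hz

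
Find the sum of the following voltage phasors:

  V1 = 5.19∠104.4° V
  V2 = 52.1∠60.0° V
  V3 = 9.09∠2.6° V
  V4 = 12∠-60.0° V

Step 1 — Convert each phasor to rectangular form:
  V1 = 5.19·(cos(104.4°) + j·sin(104.4°)) = -1.291 + j5.027 V
  V2 = 52.1·(cos(60.0°) + j·sin(60.0°)) = 26.05 + j45.12 V
  V3 = 9.09·(cos(2.6°) + j·sin(2.6°)) = 9.081 + j0.4123 V
  V4 = 12·(cos(-60.0°) + j·sin(-60.0°)) = 6 - j10.39 V
Step 2 — Sum components: V_total = 39.84 + j40.17 V.
Step 3 — Convert to polar: |V_total| = 56.57 V, ∠V_total = 45.2°.

V_total = 56.57∠45.2° V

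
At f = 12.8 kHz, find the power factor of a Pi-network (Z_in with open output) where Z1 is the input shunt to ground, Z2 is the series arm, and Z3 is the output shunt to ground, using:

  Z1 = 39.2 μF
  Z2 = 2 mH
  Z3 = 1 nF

Step 1 — Angular frequency: ω = 2π·f = 2π·1.28e+04 = 8.042e+04 rad/s.
Step 2 — Component impedances:
  Z1: Z = 1/(jωC) = -j/(ω·C) = 0 - j0.3172 Ω
  Z2: Z = jωL = j·8.042e+04·0.002 = 0 + j160.8 Ω
  Z3: Z = 1/(jωC) = -j/(ω·C) = 0 - j1.243e+04 Ω
Step 3 — With open output, the series arm Z2 and the output shunt Z3 appear in series to ground: Z2 + Z3 = 0 - j1.227e+04 Ω.
Step 4 — Parallel with input shunt Z1: Z_in = Z1 || (Z2 + Z3) = 0 - j0.3172 Ω = 0.3172∠-90.0° Ω.
Step 5 — Power factor: PF = cos(φ) = Re(Z)/|Z| = 0/0.3172 = 0.
Step 6 — Type: Im(Z) = -0.3172 ⇒ leading (phase φ = -90.0°).

PF = 0 (leading, φ = -90.0°)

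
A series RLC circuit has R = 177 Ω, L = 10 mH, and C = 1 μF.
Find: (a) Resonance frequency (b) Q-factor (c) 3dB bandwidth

Step 1 — Resonance condition Im(Z)=0 gives ω₀ = 1/√(LC).
Step 2 — ω₀ = 1/√(0.01·1e-06) = 1e+04 rad/s.
Step 3 — f₀ = ω₀/(2π) = 1592 Hz.
Step 4 — Series Q: Q = ω₀L/R = 1e+04·0.01/177 = 0.565.
Step 5 — 3dB bandwidth: Δω = ω₀/Q = 1.77e+04 rad/s; BW = Δω/(2π) = 2817 Hz.

(a) f₀ = 1592 Hz  (b) Q = 0.565  (c) BW = 2817 Hz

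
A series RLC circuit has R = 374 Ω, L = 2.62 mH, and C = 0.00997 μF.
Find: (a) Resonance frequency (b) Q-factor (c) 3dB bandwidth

Step 1 — Resonance condition Im(Z)=0 gives ω₀ = 1/√(LC).
Step 2 — ω₀ = 1/√(0.00262·9.97e-09) = 1.957e+05 rad/s.
Step 3 — f₀ = ω₀/(2π) = 3.114e+04 Hz.
Step 4 — Series Q: Q = ω₀L/R = 1.957e+05·0.00262/374 = 1.371.
Step 5 — 3dB bandwidth: Δω = ω₀/Q = 1.427e+05 rad/s; BW = Δω/(2π) = 2.272e+04 Hz.

(a) f₀ = 3.114e+04 Hz  (b) Q = 1.371  (c) BW = 2.272e+04 Hz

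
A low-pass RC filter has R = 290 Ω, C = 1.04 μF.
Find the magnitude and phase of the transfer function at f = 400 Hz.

Step 1 — Angular frequency: ω = 2π·400 = 2513 rad/s.
Step 2 — Transfer function: H(jω) = 1/(1 + jωRC).
Step 3 — Denominator: 1 + jωRC = 1 + j·2513·290·1.04e-06 = 1 + j0.758.
Step 4 — H = 0.6351 - j0.4814.
Step 5 — Magnitude: |H| = 0.7969 (-2.0 dB); phase: φ = -37.2°.

|H| = 0.7969 (-2.0 dB), φ = -37.2°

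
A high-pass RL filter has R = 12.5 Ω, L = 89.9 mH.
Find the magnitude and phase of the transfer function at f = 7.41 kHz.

Step 1 — Angular frequency: ω = 2π·7410 = 4.656e+04 rad/s.
Step 2 — Transfer function: H(jω) = jωL/(R + jωL).
Step 3 — Numerator jωL = j·4186; denominator R + jωL = 12.5 + j4186.
Step 4 — H = 1 + j0.002986.
Step 5 — Magnitude: |H| = 1 (-0.0 dB); phase: φ = 0.2°.

|H| = 1 (-0.0 dB), φ = 0.2°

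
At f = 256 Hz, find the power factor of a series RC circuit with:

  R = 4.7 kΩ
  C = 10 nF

Step 1 — Angular frequency: ω = 2π·f = 2π·256 = 1608 rad/s.
Step 2 — Component impedances:
  R: Z = R = 4700 Ω
  C: Z = 1/(jωC) = -j/(ω·C) = 0 - j6.217e+04 Ω
Step 3 — Series combination: Z_total = R + C = 4700 - j6.217e+04 Ω = 6.235e+04∠-85.7° Ω.
Step 4 — Power factor: PF = cos(φ) = Re(Z)/|Z| = 4700/6.235e+04 = 0.07538.
Step 5 — Type: Im(Z) = -6.217e+04 ⇒ leading (phase φ = -85.7°).

PF = 0.07538 (leading, φ = -85.7°)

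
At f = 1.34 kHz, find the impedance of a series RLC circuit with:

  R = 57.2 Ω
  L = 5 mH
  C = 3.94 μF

Step 1 — Angular frequency: ω = 2π·f = 2π·1340 = 8419 rad/s.
Step 2 — Component impedances:
  R: Z = R = 57.2 Ω
  L: Z = jωL = j·8419·0.005 = 0 + j42.1 Ω
  C: Z = 1/(jωC) = -j/(ω·C) = 0 - j30.15 Ω
Step 3 — Series combination: Z_total = R + L + C = 57.2 + j11.95 Ω = 58.44∠11.8° Ω.

Z = 57.2 + j11.95 Ω = 58.44∠11.8° Ω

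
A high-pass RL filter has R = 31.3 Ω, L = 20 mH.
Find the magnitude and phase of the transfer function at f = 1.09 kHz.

Step 1 — Angular frequency: ω = 2π·1090 = 6849 rad/s.
Step 2 — Transfer function: H(jω) = jωL/(R + jωL).
Step 3 — Numerator jωL = j·137; denominator R + jωL = 31.3 + j137.
Step 4 — H = 0.9504 + j0.2172.
Step 5 — Magnitude: |H| = 0.9749 (-0.2 dB); phase: φ = 12.9°.

|H| = 0.9749 (-0.2 dB), φ = 12.9°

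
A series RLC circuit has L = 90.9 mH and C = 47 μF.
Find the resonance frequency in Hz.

Step 1 — Resonance condition Im(Z)=0 gives ω₀ = 1/√(LC).
Step 2 — ω₀ = 1/√(0.0909·4.7e-05) = 483.8 rad/s.
Step 3 — f₀ = ω₀/(2π) = 77 Hz.

f₀ = 77 Hz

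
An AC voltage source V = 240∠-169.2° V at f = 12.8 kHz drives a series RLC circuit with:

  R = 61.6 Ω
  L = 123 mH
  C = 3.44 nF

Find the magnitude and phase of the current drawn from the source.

Step 1 — Angular frequency: ω = 2π·f = 2π·1.28e+04 = 8.042e+04 rad/s.
Step 2 — Component impedances:
  R: Z = R = 61.6 Ω
  L: Z = jωL = j·8.042e+04·0.123 = 0 + j9892 Ω
  C: Z = 1/(jωC) = -j/(ω·C) = 0 - j3615 Ω
Step 3 — Series combination: Z_total = R + L + C = 61.6 + j6278 Ω = 6278∠89.4° Ω.
Step 4 — Source phasor: V = 240∠-169.2° V = -235.7 - j44.97 V.
Step 5 — Ohm's law: I = V / Z_total = (-235.7 - j44.97) / (61.6 + j6278) = -0.007531 + j0.03748 A.
Step 6 — Convert to polar: |I| = 0.03823 A, ∠I = 101.4°.

I = 0.03823∠101.4° A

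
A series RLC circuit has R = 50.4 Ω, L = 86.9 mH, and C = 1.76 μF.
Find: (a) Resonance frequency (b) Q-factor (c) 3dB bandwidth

Step 1 — Resonance condition Im(Z)=0 gives ω₀ = 1/√(LC).
Step 2 — ω₀ = 1/√(0.0869·1.76e-06) = 2557 rad/s.
Step 3 — f₀ = ω₀/(2π) = 407 Hz.
Step 4 — Series Q: Q = ω₀L/R = 2557·0.0869/50.4 = 4.409.
Step 5 — 3dB bandwidth: Δω = ω₀/Q = 580 rad/s; BW = Δω/(2π) = 92.31 Hz.

(a) f₀ = 407 Hz  (b) Q = 4.409  (c) BW = 92.31 Hz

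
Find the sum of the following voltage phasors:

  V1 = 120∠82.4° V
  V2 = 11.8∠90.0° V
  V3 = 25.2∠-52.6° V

Step 1 — Convert each phasor to rectangular form:
  V1 = 120·(cos(82.4°) + j·sin(82.4°)) = 15.87 + j118.9 V
  V2 = 11.8·(cos(90.0°) + j·sin(90.0°)) = 0 + j11.8 V
  V3 = 25.2·(cos(-52.6°) + j·sin(-52.6°)) = 15.31 - j20.02 V
Step 2 — Sum components: V_total = 31.18 + j110.7 V.
Step 3 — Convert to polar: |V_total| = 115 V, ∠V_total = 74.3°.

V_total = 115∠74.3° V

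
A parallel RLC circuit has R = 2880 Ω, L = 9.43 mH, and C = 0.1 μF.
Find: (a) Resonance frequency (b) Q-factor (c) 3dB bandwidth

Step 1 — Resonance: ω₀ = 1/√(LC) = 1/√(0.00943·1e-07) = 3.256e+04 rad/s.
Step 2 — f₀ = ω₀/(2π) = 5183 Hz.
Step 3 — Parallel Q: Q = R/(ω₀L) = 2880/(3.256e+04·0.00943) = 9.379.
Step 4 — Bandwidth: Δω = ω₀/Q = 3472 rad/s; BW = Δω/(2π) = 552.6 Hz.

(a) f₀ = 5183 Hz  (b) Q = 9.379  (c) BW = 552.6 Hz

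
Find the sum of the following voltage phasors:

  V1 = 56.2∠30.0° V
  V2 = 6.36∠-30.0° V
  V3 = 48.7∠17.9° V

Step 1 — Convert each phasor to rectangular form:
  V1 = 56.2·(cos(30.0°) + j·sin(30.0°)) = 48.67 + j28.1 V
  V2 = 6.36·(cos(-30.0°) + j·sin(-30.0°)) = 5.508 - j3.18 V
  V3 = 48.7·(cos(17.9°) + j·sin(17.9°)) = 46.34 + j14.97 V
Step 2 — Sum components: V_total = 100.5 + j39.89 V.
Step 3 — Convert to polar: |V_total| = 108.1 V, ∠V_total = 21.6°.

V_total = 108.1∠21.6° V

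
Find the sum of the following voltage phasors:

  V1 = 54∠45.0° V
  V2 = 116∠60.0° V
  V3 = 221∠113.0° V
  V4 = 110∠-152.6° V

Step 1 — Convert each phasor to rectangular form:
  V1 = 54·(cos(45.0°) + j·sin(45.0°)) = 38.18 + j38.18 V
  V2 = 116·(cos(60.0°) + j·sin(60.0°)) = 58 + j100.5 V
  V3 = 221·(cos(113.0°) + j·sin(113.0°)) = -86.35 + j203.4 V
  V4 = 110·(cos(-152.6°) + j·sin(-152.6°)) = -97.66 - j50.62 V
Step 2 — Sum components: V_total = -87.83 + j291.5 V.
Step 3 — Convert to polar: |V_total| = 304.4 V, ∠V_total = 106.8°.

V_total = 304.4∠106.8° V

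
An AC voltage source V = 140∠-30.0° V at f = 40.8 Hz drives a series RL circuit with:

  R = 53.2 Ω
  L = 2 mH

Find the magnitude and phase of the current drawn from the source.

Step 1 — Angular frequency: ω = 2π·f = 2π·40.8 = 256.4 rad/s.
Step 2 — Component impedances:
  R: Z = R = 53.2 Ω
  L: Z = jωL = j·256.4·0.002 = 0 + j0.5127 Ω
Step 3 — Series combination: Z_total = R + L = 53.2 + j0.5127 Ω = 53.2∠0.6° Ω.
Step 4 — Source phasor: V = 140∠-30.0° V = 121.2 - j70 V.
Step 5 — Ohm's law: I = V / Z_total = (121.2 - j70) / (53.2 + j0.5127) = 2.266 - j1.338 A.
Step 6 — Convert to polar: |I| = 2.631 A, ∠I = -30.6°.

I = 2.631∠-30.6° A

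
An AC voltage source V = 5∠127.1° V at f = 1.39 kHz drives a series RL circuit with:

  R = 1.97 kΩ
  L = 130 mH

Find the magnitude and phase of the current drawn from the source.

Step 1 — Angular frequency: ω = 2π·f = 2π·1390 = 8734 rad/s.
Step 2 — Component impedances:
  R: Z = R = 1970 Ω
  L: Z = jωL = j·8734·0.13 = 0 + j1135 Ω
Step 3 — Series combination: Z_total = R + L = 1970 + j1135 Ω = 2274∠30.0° Ω.
Step 4 — Source phasor: V = 5∠127.1° V = -3.016 + j3.988 V.
Step 5 — Ohm's law: I = V / Z_total = (-3.016 + j3.988) / (1970 + j1135) = -0.0002735 + j0.002182 A.
Step 6 — Convert to polar: |I| = 0.002199 A, ∠I = 97.1°.

I = 0.002199∠97.1° A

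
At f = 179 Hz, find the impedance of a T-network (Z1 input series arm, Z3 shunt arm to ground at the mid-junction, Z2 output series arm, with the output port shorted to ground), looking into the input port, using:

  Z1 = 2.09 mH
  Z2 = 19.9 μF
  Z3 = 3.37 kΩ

Step 1 — Angular frequency: ω = 2π·f = 2π·179 = 1125 rad/s.
Step 2 — Component impedances:
  Z1: Z = jωL = j·1125·0.00209 = 0 + j2.351 Ω
  Z2: Z = 1/(jωC) = -j/(ω·C) = 0 - j44.68 Ω
  Z3: Z = R = 3370 Ω
Step 3 — With the output port shorted to ground, the output series arm Z2 runs from the junction to ground; the shunt arm Z3 also runs from the junction to ground. They appear in parallel: Z3 || Z2 = 0.5923 - j44.67 Ω.
Step 4 — Series with input arm Z1: Z_in = Z1 + (Z3 || Z2) = 0.5923 - j42.32 Ω = 42.33∠-89.2° Ω.

Z = 0.5923 - j42.32 Ω = 42.33∠-89.2° Ω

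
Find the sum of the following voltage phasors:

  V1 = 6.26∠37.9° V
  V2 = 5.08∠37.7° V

Step 1 — Convert each phasor to rectangular form:
  V1 = 6.26·(cos(37.9°) + j·sin(37.9°)) = 4.94 + j3.845 V
  V2 = 5.08·(cos(37.7°) + j·sin(37.7°)) = 4.019 + j3.107 V
Step 2 — Sum components: V_total = 8.959 + j6.952 V.
Step 3 — Convert to polar: |V_total| = 11.34 V, ∠V_total = 37.8°.

V_total = 11.34∠37.8° V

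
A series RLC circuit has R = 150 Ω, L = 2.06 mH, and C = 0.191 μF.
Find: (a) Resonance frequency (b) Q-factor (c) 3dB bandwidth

Step 1 — Resonance: ω₀ = 1/√(LC) = 1/√(0.00206·1.91e-07) = 5.041e+04 rad/s.
Step 2 — f₀ = ω₀/(2π) = 8024 Hz.
Step 3 — Series Q: Q = ω₀L/R = 5.041e+04·0.00206/150 = 0.6923.
Step 4 — Bandwidth: Δω = ω₀/Q = 7.282e+04 rad/s; BW = Δω/(2π) = 1.159e+04 Hz.

(a) f₀ = 8024 Hz  (b) Q = 0.6923  (c) BW = 1.159e+04 Hz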